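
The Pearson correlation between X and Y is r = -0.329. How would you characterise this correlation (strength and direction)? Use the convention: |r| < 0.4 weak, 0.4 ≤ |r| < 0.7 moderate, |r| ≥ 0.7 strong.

weak negative

r = -0.329 < 0 so the relationship is negative.
|r| = 0.329, which falls in the weak range.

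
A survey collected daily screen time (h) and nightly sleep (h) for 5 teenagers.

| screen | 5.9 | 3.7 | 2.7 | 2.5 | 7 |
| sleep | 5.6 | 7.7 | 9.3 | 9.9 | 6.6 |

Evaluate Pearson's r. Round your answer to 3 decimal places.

-0.895

n = 5, Σx = 21.8, Σy = 39.1, Σx² = 111.04, Σy² = 318.71, Σxy = 157.59
nΣxy − ΣxΣy = 787.95 − 852.38 = -64.43
nΣx² − (Σx)² = 555.2 − 475.24 = 79.96; nΣy² − (Σy)² = 1593.55 − 1528.81 = 64.74
r = -64.43 / √(79.96 × 64.74) = -64.43 / 71.9487 ≈ -0.895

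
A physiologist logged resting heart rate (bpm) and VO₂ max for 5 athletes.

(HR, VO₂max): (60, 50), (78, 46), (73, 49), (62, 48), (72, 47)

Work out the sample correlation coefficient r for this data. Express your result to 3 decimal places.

n = 5, Σx = 345, Σy = 240, Σx² = 24041, Σy² = 11530, Σxy = 16525
nΣxy − ΣxΣy = 82625 − 82800 = -175
nΣx² − (Σx)² = 120205 − 119025 = 1180; nΣy² − (Σy)² = 57650 − 57600 = 50
r = -175 / √(1180 × 50) = -175 / 242.8992 ≈ -0.720

-0.720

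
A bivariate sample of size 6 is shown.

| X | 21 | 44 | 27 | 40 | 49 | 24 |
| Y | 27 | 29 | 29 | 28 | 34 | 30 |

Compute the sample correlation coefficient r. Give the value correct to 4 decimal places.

n = 6, ΣX = 205, ΣY = 177, ΣX² = 7683, ΣY² = 5251, ΣXY = 6132
nΣXY − ΣXΣY = 36792 − 36285 = 507
nΣX² − (ΣX)² = 46098 − 42025 = 4073; nΣY² − (ΣY)² = 31506 − 31329 = 177
r = 507 / √(4073 × 177) = 507 / 849.0707 ≈ 0.5971

0.5971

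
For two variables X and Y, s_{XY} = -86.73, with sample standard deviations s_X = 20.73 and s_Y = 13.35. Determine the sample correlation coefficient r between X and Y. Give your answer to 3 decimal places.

-0.313

r = Cov(X,Y) / (s_X · s_Y) = -86.73 / (20.73 × 13.35)
  = -86.73 / 276.7455 ≈ -0.313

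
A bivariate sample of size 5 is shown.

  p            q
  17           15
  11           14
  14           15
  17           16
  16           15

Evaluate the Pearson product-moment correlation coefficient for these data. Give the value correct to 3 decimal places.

0.832

n = 5, Σp = 75, Σq = 75, Σp² = 1151, Σq² = 1127, Σpq = 1131
nΣpq − ΣpΣq = 5655 − 5625 = 30
nΣp² − (Σp)² = 5755 − 5625 = 130; nΣq² − (Σq)² = 5635 − 5625 = 10
r = 30 / √(130 × 10) = 30 / 36.0555 ≈ 0.832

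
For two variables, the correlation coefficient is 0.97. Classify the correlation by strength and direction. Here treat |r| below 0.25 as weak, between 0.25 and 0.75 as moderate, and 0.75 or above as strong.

strong positive

r = 0.97 > 0 so the relationship is positive.
|r| = 0.97, which falls in the strong range.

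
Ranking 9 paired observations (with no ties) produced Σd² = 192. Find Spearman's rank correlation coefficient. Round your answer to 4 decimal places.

-0.6000

ρ = 1 − 6Σd² / [n(n²−1)] = 1 − 6×192 / (9×80)
  = 1 − 1152/720 = 1 − 1.60000 ≈ -0.6000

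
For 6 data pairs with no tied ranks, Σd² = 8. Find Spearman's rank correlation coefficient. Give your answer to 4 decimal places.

ρ = 1 − 6Σd² / [n(n²−1)] = 1 − 6×8 / (6×35)
  = 1 − 48/210 = 1 − 0.22857 ≈ 0.7714

0.7714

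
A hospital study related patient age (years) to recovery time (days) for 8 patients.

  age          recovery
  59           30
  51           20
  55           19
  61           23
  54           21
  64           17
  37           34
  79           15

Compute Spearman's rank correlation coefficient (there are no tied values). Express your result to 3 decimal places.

Rank age: 5, 2, 4, 6, 3, 7, 1, 8
Rank recovery: 7, 4, 3, 6, 5, 2, 8, 1
d = rank(age) − rank(recovery): -2, -2, 1, 0, -2, 5, -7, 7; Σd² = 136
ρ = 1 − 6Σd² / [n(n²−1)] = 1 − 6×136 / (8×63) = 1 − 816/504 ≈ -0.619

-0.619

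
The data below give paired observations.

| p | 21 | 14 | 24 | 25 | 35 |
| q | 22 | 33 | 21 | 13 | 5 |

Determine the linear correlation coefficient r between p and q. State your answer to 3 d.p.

n = 5, Σp = 119, Σq = 94, Σp² = 3063, Σq² = 2208, Σpq = 1928
nΣpq − ΣpΣq = 9640 − 11186 = -1546
nΣp² − (Σp)² = 15315 − 14161 = 1154; nΣq² − (Σq)² = 11040 − 8836 = 2204
r = -1546 / √(1154 × 2204) = -1546 / 1594.8091 ≈ -0.969

-0.969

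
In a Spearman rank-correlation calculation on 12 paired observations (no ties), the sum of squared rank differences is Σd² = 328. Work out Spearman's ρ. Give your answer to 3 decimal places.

-0.147

ρ = 1 − 6Σd² / [n(n²−1)] = 1 − 6×328 / (12×143)
  = 1 − 1968/1716 = 1 − 1.1469 ≈ -0.147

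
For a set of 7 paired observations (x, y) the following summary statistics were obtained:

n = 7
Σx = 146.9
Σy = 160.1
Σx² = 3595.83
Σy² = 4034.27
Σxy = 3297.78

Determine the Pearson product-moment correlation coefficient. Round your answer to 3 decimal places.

-0.142

r = (nΣxy − ΣxΣy) / √[(nΣx² − (Σx)²)(nΣy² − (Σy)²)]
Numerator: 7×3297.78 − 146.9×160.1 = -434.23
Denominator: √[(25170.81 − 21579.61)(28239.89 − 25632.01)] = √[3591.2 × 2607.88] = 3060.2972
r = -434.23 / 3060.2972 ≈ -0.142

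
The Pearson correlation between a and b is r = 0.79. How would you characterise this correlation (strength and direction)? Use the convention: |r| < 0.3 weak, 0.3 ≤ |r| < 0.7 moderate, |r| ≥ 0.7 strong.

r = 0.79 > 0 so the relationship is positive.
|r| = 0.79, which falls in the strong range.

strong positive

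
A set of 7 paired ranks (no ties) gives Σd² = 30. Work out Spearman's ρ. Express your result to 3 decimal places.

0.464

ρ = 1 − 6Σd² / [n(n²−1)] = 1 − 6×30 / (7×48)
  = 1 − 180/336 = 1 − 0.5357 ≈ 0.464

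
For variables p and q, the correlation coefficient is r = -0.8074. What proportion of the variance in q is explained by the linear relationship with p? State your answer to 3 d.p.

r² = (-0.8074)² = 0.652

0.652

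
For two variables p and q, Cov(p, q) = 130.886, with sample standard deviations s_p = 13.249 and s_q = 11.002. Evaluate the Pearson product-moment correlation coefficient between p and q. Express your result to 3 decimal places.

r = Cov(p,q) / (s_p · s_q) = 130.886 / (13.249 × 11.002)
  = 130.886 / 145.7655 ≈ 0.898

0.898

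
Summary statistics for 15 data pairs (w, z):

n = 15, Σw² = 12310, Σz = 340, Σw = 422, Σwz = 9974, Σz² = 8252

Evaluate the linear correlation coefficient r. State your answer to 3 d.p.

r = (nΣwz − ΣwΣz) / √[(nΣw² − (Σw)²)(nΣz² − (Σz)²)]
Numerator: 15×9974 − 422×340 = 6130
Denominator: √[(184650 − 178084)(123780 − 115600)] = √[6566 × 8180] = 7328.7025
r = 6130 / 7328.7025 ≈ 0.836

0.836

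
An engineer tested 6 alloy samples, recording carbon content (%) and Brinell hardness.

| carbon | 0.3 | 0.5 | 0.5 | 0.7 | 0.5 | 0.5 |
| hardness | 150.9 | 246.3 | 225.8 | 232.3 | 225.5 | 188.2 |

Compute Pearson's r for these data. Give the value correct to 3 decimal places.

0.728

n = 6, Σx = 3, Σy = 1269, Σx² = 1.58, Σy² = 274652.92, Σxy = 650.78
nΣxy − ΣxΣy = 3904.68 − 3807 = 97.68
nΣx² − (Σx)² = 9.48 − 9 = 0.48; nΣy² − (Σy)² = 1647917.52 − 1610361 = 37556.52
r = 97.68 / √(0.48 × 37556.52) = 97.68 / 134.2651 ≈ 0.728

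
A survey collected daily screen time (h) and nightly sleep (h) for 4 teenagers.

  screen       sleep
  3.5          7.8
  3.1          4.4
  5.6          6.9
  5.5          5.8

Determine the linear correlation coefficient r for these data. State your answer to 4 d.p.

n = 4, Σx = 17.7, Σy = 24.9, Σx² = 83.47, Σy² = 161.45, Σxy = 111.48
nΣxy − ΣxΣy = 445.92 − 440.73 = 5.19
nΣx² − (Σx)² = 333.88 − 313.29 = 20.59; nΣy² − (Σy)² = 645.8 − 620.01 = 25.79
r = 5.19 / √(20.59 × 25.79) = 5.19 / 23.0438 ≈ 0.2252

0.2252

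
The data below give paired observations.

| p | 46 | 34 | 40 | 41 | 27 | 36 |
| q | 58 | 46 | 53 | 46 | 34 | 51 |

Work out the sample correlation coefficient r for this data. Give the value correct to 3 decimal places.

n = 6, Σp = 224, Σq = 288, Σp² = 8578, Σq² = 14162, Σpq = 10992
nΣpq − ΣpΣq = 65952 − 64512 = 1440
nΣp² − (Σp)² = 51468 − 50176 = 1292; nΣq² − (Σq)² = 84972 − 82944 = 2028
r = 1440 / √(1292 × 2028) = 1440 / 1618.6958 ≈ 0.890

0.890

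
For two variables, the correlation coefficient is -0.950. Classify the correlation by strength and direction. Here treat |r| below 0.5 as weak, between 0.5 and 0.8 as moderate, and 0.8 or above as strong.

strong negative

r = -0.950 < 0 so the relationship is negative.
|r| = 0.950, which falls in the strong range.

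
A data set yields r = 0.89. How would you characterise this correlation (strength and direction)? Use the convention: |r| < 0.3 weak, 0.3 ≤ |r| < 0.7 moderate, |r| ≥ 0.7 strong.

strong positive

r = 0.89 > 0 so the relationship is positive.
|r| = 0.89, which falls in the strong range.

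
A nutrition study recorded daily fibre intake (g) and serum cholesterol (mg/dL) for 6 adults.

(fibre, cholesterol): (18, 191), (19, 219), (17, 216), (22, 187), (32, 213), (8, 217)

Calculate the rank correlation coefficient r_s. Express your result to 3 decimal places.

-0.429

Rank fibre: 3, 4, 2, 5, 6, 1
Rank cholesterol: 2, 6, 4, 1, 3, 5
d = rank(fibre) − rank(cholesterol): 1, -2, -2, 4, 3, -4; Σd² = 50
ρ = 1 − 6Σd² / [n(n²−1)] = 1 − 6×50 / (6×35) = 1 − 300/210 ≈ -0.429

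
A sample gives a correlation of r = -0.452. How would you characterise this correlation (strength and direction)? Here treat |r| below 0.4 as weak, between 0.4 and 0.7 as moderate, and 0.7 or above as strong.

moderate negative

r = -0.452 < 0 so the relationship is negative.
|r| = 0.452, which falls in the moderate range.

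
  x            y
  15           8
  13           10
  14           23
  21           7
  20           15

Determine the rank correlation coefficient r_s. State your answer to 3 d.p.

Rank x: 3, 1, 2, 5, 4
Rank y: 2, 3, 5, 1, 4
d = rank(x) − rank(y): 1, -2, -3, 4, 0; Σd² = 30
ρ = 1 − 6Σd² / [n(n²−1)] = 1 − 6×30 / (5×24) = 1 − 180/120 ≈ -0.500

-0.500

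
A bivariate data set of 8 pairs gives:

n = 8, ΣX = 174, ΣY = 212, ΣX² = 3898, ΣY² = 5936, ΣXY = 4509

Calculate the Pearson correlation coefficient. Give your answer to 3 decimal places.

-0.537

r = (nΣXY − ΣXΣY) / √[(nΣX² − (ΣX)²)(nΣY² − (ΣY)²)]
Numerator: 8×4509 − 174×212 = -816
Denominator: √[(31184 − 30276)(47488 − 44944)] = √[908 × 2544] = 1519.8526
r = -816 / 1519.8526 ≈ -0.537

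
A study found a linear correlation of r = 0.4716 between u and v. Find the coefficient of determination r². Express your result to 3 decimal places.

r² = (0.4716)² = 0.222

0.222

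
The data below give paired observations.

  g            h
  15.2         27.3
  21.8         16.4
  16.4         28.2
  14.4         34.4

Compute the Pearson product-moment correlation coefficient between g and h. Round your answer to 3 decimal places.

-0.954

n = 4, Σg = 67.8, Σh = 106.3, Σg² = 1182.6, Σh² = 2992.85, Σgh = 1730.32
nΣgh − ΣgΣh = 6921.28 − 7207.14 = -285.86
nΣg² − (Σg)² = 4730.4 − 4596.84 = 133.56; nΣh² − (Σh)² = 11971.4 − 11299.69 = 671.71
r = -285.86 / √(133.56 × 671.71) = -285.86 / 299.5223 ≈ -0.954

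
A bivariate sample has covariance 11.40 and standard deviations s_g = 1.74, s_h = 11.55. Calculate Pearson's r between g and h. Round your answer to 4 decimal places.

0.5672

r = Cov(g,h) / (s_g · s_h) = 11.40 / (1.74 × 11.55)
  = 11.40 / 20.0970 ≈ 0.5672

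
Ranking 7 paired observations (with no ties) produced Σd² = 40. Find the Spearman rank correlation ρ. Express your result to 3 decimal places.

ρ = 1 − 6Σd² / [n(n²−1)] = 1 − 6×40 / (7×48)
  = 1 − 240/336 = 1 − 0.7143 ≈ 0.286

0.286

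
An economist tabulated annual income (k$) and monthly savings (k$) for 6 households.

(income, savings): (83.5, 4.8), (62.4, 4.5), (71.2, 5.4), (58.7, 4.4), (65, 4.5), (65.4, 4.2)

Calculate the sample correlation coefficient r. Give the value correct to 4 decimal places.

n = 6, Σx = 406.2, Σy = 27.8, Σx² = 27883.3, Σy² = 129.7, Σxy = 1891.54
nΣxy − ΣxΣy = 11349.24 − 11292.36 = 56.88
nΣx² − (Σx)² = 167299.8 − 164998.44 = 2301.36; nΣy² − (Σy)² = 778.2 − 772.84 = 5.36
r = 56.88 / √(2301.36 × 5.36) = 56.88 / 111.0643 ≈ 0.5121

0.5121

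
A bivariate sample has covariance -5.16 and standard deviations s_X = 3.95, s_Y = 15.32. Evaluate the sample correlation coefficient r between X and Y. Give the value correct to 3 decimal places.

r = Cov(X,Y) / (s_X · s_Y) = -5.16 / (3.95 × 15.32)
  = -5.16 / 60.5140 ≈ -0.085

-0.085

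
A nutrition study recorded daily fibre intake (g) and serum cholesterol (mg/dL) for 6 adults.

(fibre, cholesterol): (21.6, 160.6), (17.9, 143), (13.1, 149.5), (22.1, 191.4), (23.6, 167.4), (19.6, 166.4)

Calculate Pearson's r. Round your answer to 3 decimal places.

n = 6, Σx = 117.9, Σy = 978.3, Σx² = 2388.11, Σy² = 160937.29, Σxy = 19429.13
nΣxy − ΣxΣy = 116574.78 − 115341.57 = 1233.21
nΣx² − (Σx)² = 14328.66 − 13900.41 = 428.25; nΣy² − (Σy)² = 965623.74 − 957070.89 = 8552.85
r = 1233.21 / √(428.25 × 8552.85) = 1233.21 / 1913.8333 ≈ 0.644

0.644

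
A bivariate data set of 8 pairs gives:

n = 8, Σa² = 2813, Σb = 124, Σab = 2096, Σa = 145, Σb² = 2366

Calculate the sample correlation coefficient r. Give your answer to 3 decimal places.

-0.529

r = (nΣab − ΣaΣb) / √[(nΣa² − (Σa)²)(nΣb² − (Σb)²)]
Numerator: 8×2096 − 145×124 = -1212
Denominator: √[(22504 − 21025)(18928 − 15376)] = √[1479 × 3552] = 2292.0314
r = -1212 / 2292.0314 ≈ -0.529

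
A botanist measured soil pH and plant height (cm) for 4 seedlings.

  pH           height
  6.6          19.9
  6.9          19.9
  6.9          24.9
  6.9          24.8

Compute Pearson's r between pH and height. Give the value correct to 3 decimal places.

n = 4, Σx = 27.3, Σy = 89.5, Σx² = 186.39, Σy² = 2027.07, Σxy = 611.58
nΣxy − ΣxΣy = 2446.32 − 2443.35 = 2.97
nΣx² − (Σx)² = 745.56 − 745.29 = 0.27; nΣy² − (Σy)² = 8108.28 − 8010.25 = 98.03
r = 2.97 / √(0.27 × 98.03) = 2.97 / 5.1447 ≈ 0.577

0.577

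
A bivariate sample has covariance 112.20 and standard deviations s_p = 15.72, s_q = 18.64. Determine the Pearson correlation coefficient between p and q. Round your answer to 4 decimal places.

r = Cov(p,q) / (s_p · s_q) = 112.20 / (15.72 × 18.64)
  = 112.20 / 293.0208 ≈ 0.3829

0.3829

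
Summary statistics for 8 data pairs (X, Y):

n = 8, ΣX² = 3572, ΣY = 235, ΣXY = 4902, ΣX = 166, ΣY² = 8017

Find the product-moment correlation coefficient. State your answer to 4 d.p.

r = (nΣXY − ΣXΣY) / √[(nΣX² − (ΣX)²)(nΣY² − (ΣY)²)]
Numerator: 8×4902 − 166×235 = 206
Denominator: √[(28576 − 27556)(64136 − 55225)] = √[1020 × 8911] = 3014.8333
r = 206 / 3014.8333 ≈ 0.0683

0.0683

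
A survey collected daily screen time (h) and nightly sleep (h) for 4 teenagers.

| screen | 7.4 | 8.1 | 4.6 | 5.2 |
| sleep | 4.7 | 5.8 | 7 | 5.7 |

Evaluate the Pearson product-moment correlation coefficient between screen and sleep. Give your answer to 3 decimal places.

-0.659

n = 4, Σx = 25.3, Σy = 23.2, Σx² = 168.57, Σy² = 137.22, Σxy = 143.6
nΣxy − ΣxΣy = 574.4 − 586.96 = -12.56
nΣx² − (Σx)² = 674.28 − 640.09 = 34.19; nΣy² − (Σy)² = 548.88 − 538.24 = 10.64
r = -12.56 / √(34.19 × 10.64) = -12.56 / 19.0731 ≈ -0.659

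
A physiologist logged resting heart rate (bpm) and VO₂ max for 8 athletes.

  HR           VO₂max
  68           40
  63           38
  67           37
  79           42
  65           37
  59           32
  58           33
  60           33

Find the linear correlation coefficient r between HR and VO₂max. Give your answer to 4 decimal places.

0.9063

n = 8, Σx = 519, Σy = 292, Σx² = 33993, Σy² = 10748, Σxy = 19098
nΣxy − ΣxΣy = 152784 − 151548 = 1236
nΣx² − (Σx)² = 271944 − 269361 = 2583; nΣy² − (Σy)² = 85984 − 85264 = 720
r = 1236 / √(2583 × 720) = 1236 / 1363.7302 ≈ 0.9063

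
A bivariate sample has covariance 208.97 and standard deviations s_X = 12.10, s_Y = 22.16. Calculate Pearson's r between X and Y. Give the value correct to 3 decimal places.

r = Cov(X,Y) / (s_X · s_Y) = 208.97 / (12.10 × 22.16)
  = 208.97 / 268.1360 ≈ 0.779

0.779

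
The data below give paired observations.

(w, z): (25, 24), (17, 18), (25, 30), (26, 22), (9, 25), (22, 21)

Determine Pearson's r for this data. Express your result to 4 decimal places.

0.1610

n = 6, Σw = 124, Σz = 140, Σw² = 2780, Σz² = 3350, Σwz = 2915
nΣwz − ΣwΣz = 17490 − 17360 = 130
nΣw² − (Σw)² = 16680 − 15376 = 1304; nΣz² − (Σz)² = 20100 − 19600 = 500
r = 130 / √(1304 × 500) = 130 / 807.4652 ≈ 0.1610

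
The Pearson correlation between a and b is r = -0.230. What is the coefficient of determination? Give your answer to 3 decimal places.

0.053

r² = (-0.230)² = 0.053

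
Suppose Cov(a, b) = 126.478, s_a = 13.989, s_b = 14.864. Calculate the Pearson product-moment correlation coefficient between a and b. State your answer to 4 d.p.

0.6083

r = Cov(a,b) / (s_a · s_b) = 126.478 / (13.989 × 14.864)
  = 126.478 / 207.9325 ≈ 0.6083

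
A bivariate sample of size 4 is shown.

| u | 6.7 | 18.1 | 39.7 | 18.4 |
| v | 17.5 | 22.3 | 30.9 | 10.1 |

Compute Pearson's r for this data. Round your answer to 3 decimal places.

0.718

n = 4, Σu = 82.9, Σv = 80.8, Σu² = 2287.15, Σv² = 1860.36, Σuv = 1933.45
nΣuv − ΣuΣv = 7733.8 − 6698.32 = 1035.48
nΣu² − (Σu)² = 9148.6 − 6872.41 = 2276.19; nΣv² − (Σv)² = 7441.44 − 6528.64 = 912.8
r = 1035.48 / √(2276.19 × 912.8) = 1035.48 / 1441.4251 ≈ 0.718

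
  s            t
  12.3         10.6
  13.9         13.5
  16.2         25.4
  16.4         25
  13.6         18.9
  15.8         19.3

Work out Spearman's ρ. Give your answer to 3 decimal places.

0.886

Rank s: 1, 3, 5, 6, 2, 4
Rank t: 1, 2, 6, 5, 3, 4
d = rank(s) − rank(t): 0, 1, -1, 1, -1, 0; Σd² = 4
ρ = 1 − 6Σd² / [n(n²−1)] = 1 − 6×4 / (6×35) = 1 − 24/210 ≈ 0.886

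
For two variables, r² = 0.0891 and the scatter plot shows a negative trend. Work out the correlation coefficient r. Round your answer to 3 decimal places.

-0.298

|r| = √0.0891 = 0.298
The association is negative, so r = −0.298.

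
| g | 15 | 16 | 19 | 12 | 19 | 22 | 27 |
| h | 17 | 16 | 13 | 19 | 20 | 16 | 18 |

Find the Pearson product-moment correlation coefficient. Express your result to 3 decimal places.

-0.088

n = 7, Σg = 130, Σh = 119, Σg² = 2560, Σh² = 2055, Σgh = 2204
nΣgh − ΣgΣh = 15428 − 15470 = -42
nΣg² − (Σg)² = 17920 − 16900 = 1020; nΣh² − (Σh)² = 14385 − 14161 = 224
r = -42 / √(1020 × 224) = -42 / 477.9958 ≈ -0.088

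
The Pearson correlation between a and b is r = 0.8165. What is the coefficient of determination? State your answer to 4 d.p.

0.6667

r² = (0.8165)² = 0.6667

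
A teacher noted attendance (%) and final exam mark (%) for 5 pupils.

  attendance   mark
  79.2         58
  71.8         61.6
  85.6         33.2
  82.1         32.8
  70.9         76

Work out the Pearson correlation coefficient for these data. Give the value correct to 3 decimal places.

-0.916

n = 5, Σx = 389.6, Σy = 261.6, Σx² = 30522.46, Σy² = 15112.64, Σxy = 19939.68
nΣxy − ΣxΣy = 99698.4 − 101919.36 = -2220.96
nΣx² − (Σx)² = 152612.3 − 151788.16 = 824.14; nΣy² − (Σy)² = 75563.2 − 68434.56 = 7128.64
r = -2220.96 / √(824.14 × 7128.64) = -2220.96 / 2423.8394 ≈ -0.916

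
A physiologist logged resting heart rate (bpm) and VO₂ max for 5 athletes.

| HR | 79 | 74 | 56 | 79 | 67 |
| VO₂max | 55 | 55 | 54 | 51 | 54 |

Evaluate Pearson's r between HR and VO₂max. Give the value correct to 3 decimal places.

n = 5, Σx = 355, Σy = 269, Σx² = 25583, Σy² = 14483, Σxy = 19086
nΣxy − ΣxΣy = 95430 − 95495 = -65
nΣx² − (Σx)² = 127915 − 126025 = 1890; nΣy² − (Σy)² = 72415 − 72361 = 54
r = -65 / √(1890 × 54) = -65 / 319.4683 ≈ -0.203

-0.203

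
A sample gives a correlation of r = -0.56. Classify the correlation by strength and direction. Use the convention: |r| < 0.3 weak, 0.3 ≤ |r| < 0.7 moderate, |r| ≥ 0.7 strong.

r = -0.56 < 0 so the relationship is negative.
|r| = 0.56, which falls in the moderate range.

moderate negative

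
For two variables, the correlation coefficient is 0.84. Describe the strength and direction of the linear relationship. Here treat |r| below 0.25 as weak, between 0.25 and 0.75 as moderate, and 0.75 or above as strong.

r = 0.84 > 0 so the relationship is positive.
|r| = 0.84, which falls in the strong range.

strong positive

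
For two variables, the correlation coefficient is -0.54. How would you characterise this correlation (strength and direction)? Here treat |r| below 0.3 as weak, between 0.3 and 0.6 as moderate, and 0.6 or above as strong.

r = -0.54 < 0 so the relationship is negative.
|r| = 0.54, which falls in the moderate range.

moderate negative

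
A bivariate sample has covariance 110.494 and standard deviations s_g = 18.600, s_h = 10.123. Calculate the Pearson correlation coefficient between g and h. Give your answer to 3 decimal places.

0.587

r = Cov(g,h) / (s_g · s_h) = 110.494 / (18.600 × 10.123)
  = 110.494 / 188.2878 ≈ 0.587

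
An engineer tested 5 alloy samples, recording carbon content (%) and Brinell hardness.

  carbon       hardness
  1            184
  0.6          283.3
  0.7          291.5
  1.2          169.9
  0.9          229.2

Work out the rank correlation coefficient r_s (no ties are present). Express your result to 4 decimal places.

-0.9000

Rank carbon: 4, 1, 2, 5, 3
Rank hardness: 2, 4, 5, 1, 3
d = rank(carbon) − rank(hardness): 2, -3, -3, 4, 0; Σd² = 38
ρ = 1 − 6Σd² / [n(n²−1)] = 1 − 6×38 / (5×24) = 1 − 228/120 ≈ -0.9000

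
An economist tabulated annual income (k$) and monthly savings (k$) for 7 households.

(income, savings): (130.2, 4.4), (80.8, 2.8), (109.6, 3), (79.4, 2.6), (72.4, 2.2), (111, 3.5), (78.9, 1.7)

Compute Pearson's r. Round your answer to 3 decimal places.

0.901

n = 7, Σx = 662.3, Σy = 20.2, Σx² = 65585.17, Σy² = 62.94, Σxy = 2016.27
nΣxy − ΣxΣy = 14113.89 − 13378.46 = 735.43
nΣx² − (Σx)² = 459096.19 − 438641.29 = 20454.9; nΣy² − (Σy)² = 440.58 − 408.04 = 32.54
r = 735.43 / √(20454.9 × 32.54) = 735.43 / 815.8446 ≈ 0.901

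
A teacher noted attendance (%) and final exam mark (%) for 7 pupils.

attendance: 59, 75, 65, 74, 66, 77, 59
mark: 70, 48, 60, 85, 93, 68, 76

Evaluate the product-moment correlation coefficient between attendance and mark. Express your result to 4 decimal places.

n = 7, Σx = 475, Σy = 500, Σx² = 32573, Σy² = 37078, Σxy = 33778
nΣxy − ΣxΣy = 236446 − 237500 = -1054
nΣx² − (Σx)² = 228011 − 225625 = 2386; nΣy² − (Σy)² = 259546 − 250000 = 9546
r = -1054 / √(2386 × 9546) = -1054 / 4772.5000 ≈ -0.2208

-0.2208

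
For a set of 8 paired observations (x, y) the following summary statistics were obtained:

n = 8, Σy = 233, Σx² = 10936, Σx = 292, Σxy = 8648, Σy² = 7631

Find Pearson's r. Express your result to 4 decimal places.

0.2961

r = (nΣxy − ΣxΣy) / √[(nΣx² − (Σx)²)(nΣy² − (Σy)²)]
Numerator: 8×8648 − 292×233 = 1148
Denominator: √[(87488 − 85264)(61048 − 54289)] = √[2224 × 6759] = 3877.1144
r = 1148 / 3877.1144 ≈ 0.2961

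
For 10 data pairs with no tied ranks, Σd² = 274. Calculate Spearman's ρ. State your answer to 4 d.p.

ρ = 1 − 6Σd² / [n(n²−1)] = 1 − 6×274 / (10×99)
  = 1 − 1644/990 = 1 − 1.66061 ≈ -0.6606

-0.6606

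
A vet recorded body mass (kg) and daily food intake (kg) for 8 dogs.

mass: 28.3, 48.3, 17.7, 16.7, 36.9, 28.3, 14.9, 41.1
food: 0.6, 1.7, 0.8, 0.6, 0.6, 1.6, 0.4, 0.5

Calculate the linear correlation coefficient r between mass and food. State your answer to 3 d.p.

0.454

n = 8, Σx = 232.2, Σy = 6.8, Σx² = 7799.68, Σy² = 7.58, Σxy = 217.2
nΣxy − ΣxΣy = 1737.6 − 1578.96 = 158.64
nΣx² − (Σx)² = 62397.44 − 53916.84 = 8480.6; nΣy² − (Σy)² = 60.64 − 46.24 = 14.4
r = 158.64 / √(8480.6 × 14.4) = 158.64 / 349.4576 ≈ 0.454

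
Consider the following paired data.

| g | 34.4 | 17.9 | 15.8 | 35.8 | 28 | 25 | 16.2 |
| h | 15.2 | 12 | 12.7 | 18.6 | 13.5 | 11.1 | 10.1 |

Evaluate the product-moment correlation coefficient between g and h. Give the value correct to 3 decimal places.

n = 7, Σg = 173.1, Σh = 93.2, Σg² = 4706.49, Σh² = 1289.76, Σgh = 2423.34
nΣgh − ΣgΣh = 16963.38 − 16132.92 = 830.46
nΣg² − (Σg)² = 32945.43 − 29963.61 = 2981.82; nΣh² − (Σh)² = 9028.32 − 8686.24 = 342.08
r = 830.46 / √(2981.82 × 342.08) = 830.46 / 1009.9609 ≈ 0.822

0.822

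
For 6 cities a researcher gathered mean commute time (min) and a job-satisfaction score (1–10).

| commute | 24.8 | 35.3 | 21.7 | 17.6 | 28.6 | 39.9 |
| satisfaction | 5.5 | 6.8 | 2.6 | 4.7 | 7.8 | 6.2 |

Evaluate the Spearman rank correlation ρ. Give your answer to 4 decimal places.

Rank commute: 3, 5, 2, 1, 4, 6
Rank satisfaction: 3, 5, 1, 2, 6, 4
d = rank(commute) − rank(satisfaction): 0, 0, 1, -1, -2, 2; Σd² = 10
ρ = 1 − 6Σd² / [n(n²−1)] = 1 − 6×10 / (6×35) = 1 − 60/210 ≈ 0.7143

0.7143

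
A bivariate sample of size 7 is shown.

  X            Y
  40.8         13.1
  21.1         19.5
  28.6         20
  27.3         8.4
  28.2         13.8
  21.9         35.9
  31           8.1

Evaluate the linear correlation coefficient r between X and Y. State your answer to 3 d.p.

n = 7, ΣX = 198.9, ΣY = 118.8, ΣX² = 5908.95, ΣY² = 2567.28, ΣXY = 3173.72
nΣXY − ΣXΣY = 22216.04 − 23629.32 = -1413.28
nΣX² − (ΣX)² = 41362.65 − 39561.21 = 1801.44; nΣY² − (ΣY)² = 17970.96 − 14113.44 = 3857.52
r = -1413.28 / √(1801.44 × 3857.52) = -1413.28 / 2636.1128 ≈ -0.536

-0.536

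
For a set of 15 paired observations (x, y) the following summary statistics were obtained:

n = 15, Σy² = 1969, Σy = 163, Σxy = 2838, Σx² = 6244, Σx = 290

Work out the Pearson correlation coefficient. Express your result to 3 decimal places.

-0.883

r = (nΣxy − ΣxΣy) / √[(nΣx² − (Σx)²)(nΣy² − (Σy)²)]
Numerator: 15×2838 − 290×163 = -4700
Denominator: √[(93660 − 84100)(29535 − 26569)] = √[9560 × 2966] = 5324.9376
r = -4700 / 5324.9376 ≈ -0.883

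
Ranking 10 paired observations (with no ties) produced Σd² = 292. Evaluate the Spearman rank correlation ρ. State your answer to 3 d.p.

ρ = 1 − 6Σd² / [n(n²−1)] = 1 − 6×292 / (10×99)
  = 1 − 1752/990 = 1 − 1.7697 ≈ -0.770

-0.770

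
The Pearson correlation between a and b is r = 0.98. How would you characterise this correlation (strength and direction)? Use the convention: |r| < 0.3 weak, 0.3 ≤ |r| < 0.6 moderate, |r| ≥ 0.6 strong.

r = 0.98 > 0 so the relationship is positive.
|r| = 0.98, which falls in the strong range.

strong positive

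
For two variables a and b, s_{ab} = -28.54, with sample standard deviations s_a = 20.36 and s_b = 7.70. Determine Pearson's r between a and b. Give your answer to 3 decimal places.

-0.182

r = Cov(a,b) / (s_a · s_b) = -28.54 / (20.36 × 7.70)
  = -28.54 / 156.7720 ≈ -0.182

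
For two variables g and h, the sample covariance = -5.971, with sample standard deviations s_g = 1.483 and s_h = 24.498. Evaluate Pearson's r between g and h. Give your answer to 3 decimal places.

-0.164

r = Cov(g,h) / (s_g · s_h) = -5.971 / (1.483 × 24.498)
  = -5.971 / 36.3305 ≈ -0.164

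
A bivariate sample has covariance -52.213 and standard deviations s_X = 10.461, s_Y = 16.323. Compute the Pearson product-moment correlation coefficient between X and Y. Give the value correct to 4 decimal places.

-0.3058

r = Cov(X,Y) / (s_X · s_Y) = -52.213 / (10.461 × 16.323)
  = -52.213 / 170.7549 ≈ -0.3058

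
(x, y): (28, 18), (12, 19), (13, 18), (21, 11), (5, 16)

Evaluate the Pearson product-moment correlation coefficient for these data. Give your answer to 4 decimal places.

-0.1633

n = 5, Σx = 79, Σy = 82, Σx² = 1563, Σy² = 1386, Σxy = 1277
nΣxy − ΣxΣy = 6385 − 6478 = -93
nΣx² − (Σx)² = 7815 − 6241 = 1574; nΣy² − (Σy)² = 6930 − 6724 = 206
r = -93 / √(1574 × 206) = -93 / 569.4243 ≈ -0.1633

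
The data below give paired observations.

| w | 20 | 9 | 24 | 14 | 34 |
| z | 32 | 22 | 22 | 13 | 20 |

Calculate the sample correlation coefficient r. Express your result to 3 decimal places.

0.100

n = 5, Σw = 101, Σz = 109, Σw² = 2409, Σz² = 2561, Σwz = 2228
nΣwz − ΣwΣz = 11140 − 11009 = 131
nΣw² − (Σw)² = 12045 − 10201 = 1844; nΣz² − (Σz)² = 12805 − 11881 = 924
r = 131 / √(1844 × 924) = 131 / 1305.3184 ≈ 0.100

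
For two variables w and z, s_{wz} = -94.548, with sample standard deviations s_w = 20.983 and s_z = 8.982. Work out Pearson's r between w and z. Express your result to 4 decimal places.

r = Cov(w,z) / (s_w · s_z) = -94.548 / (20.983 × 8.982)
  = -94.548 / 188.4693 ≈ -0.5017

-0.5017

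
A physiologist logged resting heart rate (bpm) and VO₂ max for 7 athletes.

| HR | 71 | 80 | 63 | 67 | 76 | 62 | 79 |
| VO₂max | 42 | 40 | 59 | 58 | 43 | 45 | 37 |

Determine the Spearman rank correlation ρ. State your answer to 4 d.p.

-0.8214

Rank HR: 4, 7, 2, 3, 5, 1, 6
Rank VO₂max: 3, 2, 7, 6, 4, 5, 1
d = rank(HR) − rank(VO₂max): 1, 5, -5, -3, 1, -4, 5; Σd² = 102
ρ = 1 − 6Σd² / [n(n²−1)] = 1 − 6×102 / (7×48) = 1 − 612/336 ≈ -0.8214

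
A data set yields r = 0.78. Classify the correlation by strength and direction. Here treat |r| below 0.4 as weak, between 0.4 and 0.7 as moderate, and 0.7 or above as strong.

strong positive

r = 0.78 > 0 so the relationship is positive.
|r| = 0.78, which falls in the strong range.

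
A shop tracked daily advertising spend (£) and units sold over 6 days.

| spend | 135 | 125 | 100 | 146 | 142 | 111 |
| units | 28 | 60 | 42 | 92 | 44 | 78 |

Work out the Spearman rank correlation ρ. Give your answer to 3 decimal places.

0.314

Rank spend: 4, 3, 1, 6, 5, 2
Rank units: 1, 4, 2, 6, 3, 5
d = rank(spend) − rank(units): 3, -1, -1, 0, 2, -3; Σd² = 24
ρ = 1 − 6Σd² / [n(n²−1)] = 1 − 6×24 / (6×35) = 1 − 144/210 ≈ 0.314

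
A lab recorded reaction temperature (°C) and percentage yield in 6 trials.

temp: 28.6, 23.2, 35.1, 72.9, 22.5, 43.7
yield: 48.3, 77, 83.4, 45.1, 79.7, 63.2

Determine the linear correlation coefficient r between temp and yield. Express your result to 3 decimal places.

n = 6, Σx = 226, Σy = 396.7, Σx² = 10318.56, Σy² = 27597.79, Σxy = 13938
nΣxy − ΣxΣy = 83628 − 89654.2 = -6026.2
nΣx² − (Σx)² = 61911.36 − 51076 = 10835.36; nΣy² − (Σy)² = 165586.74 − 157370.89 = 8215.85
r = -6026.2 / √(10835.36 × 8215.85) = -6026.2 / 9435.1308 ≈ -0.639

-0.639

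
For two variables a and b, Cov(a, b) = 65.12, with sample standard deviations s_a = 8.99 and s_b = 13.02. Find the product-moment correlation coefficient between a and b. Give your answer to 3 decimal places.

r = Cov(a,b) / (s_a · s_b) = 65.12 / (8.99 × 13.02)
  = 65.12 / 117.0498 ≈ 0.556

0.556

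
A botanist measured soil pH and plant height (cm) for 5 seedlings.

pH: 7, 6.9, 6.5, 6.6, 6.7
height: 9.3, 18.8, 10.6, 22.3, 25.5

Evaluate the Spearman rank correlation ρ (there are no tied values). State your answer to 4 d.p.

-0.3000

Rank pH: 5, 4, 1, 2, 3
Rank height: 1, 3, 2, 4, 5
d = rank(pH) − rank(height): 4, 1, -1, -2, -2; Σd² = 26
ρ = 1 − 6Σd² / [n(n²−1)] = 1 − 6×26 / (5×24) = 1 − 156/120 ≈ -0.3000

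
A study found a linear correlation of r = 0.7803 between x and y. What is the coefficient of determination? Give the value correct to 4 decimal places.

r² = (0.7803)² = 0.6089

0.6089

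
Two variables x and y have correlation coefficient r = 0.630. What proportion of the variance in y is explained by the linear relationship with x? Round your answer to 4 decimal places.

r² = (0.630)² = 0.3969

0.3969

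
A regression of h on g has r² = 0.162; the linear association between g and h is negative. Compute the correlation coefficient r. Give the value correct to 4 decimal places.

|r| = √0.162 = 0.4025
The association is negative, so r = −0.4025.

-0.4025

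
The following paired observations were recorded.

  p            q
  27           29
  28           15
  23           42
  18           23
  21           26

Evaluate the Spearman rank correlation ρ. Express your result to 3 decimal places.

-0.100

Rank p: 4, 5, 3, 1, 2
Rank q: 4, 1, 5, 2, 3
d = rank(p) − rank(q): 0, 4, -2, -1, -1; Σd² = 22
ρ = 1 − 6Σd² / [n(n²−1)] = 1 − 6×22 / (5×24) = 1 − 132/120 ≈ -0.100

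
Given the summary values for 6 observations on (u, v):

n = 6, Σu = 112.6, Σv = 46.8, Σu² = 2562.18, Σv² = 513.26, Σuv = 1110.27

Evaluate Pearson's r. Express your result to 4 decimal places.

0.8992

r = (nΣuv − ΣuΣv) / √[(nΣu² − (Σu)²)(nΣv² − (Σv)²)]
Numerator: 6×1110.27 − 112.6×46.8 = 1391.94
Denominator: √[(15373.08 − 12678.76)(3079.56 − 2190.24)] = √[2694.32 × 889.32] = 1547.9382
r = 1391.94 / 1547.9382 ≈ 0.8992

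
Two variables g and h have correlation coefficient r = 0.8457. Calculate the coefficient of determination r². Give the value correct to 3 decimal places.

0.715

r² = (0.8457)² = 0.715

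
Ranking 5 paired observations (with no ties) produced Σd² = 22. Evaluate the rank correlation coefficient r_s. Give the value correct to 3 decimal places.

ρ = 1 − 6Σd² / [n(n²−1)] = 1 − 6×22 / (5×24)
  = 1 − 132/120 = 1 − 1.1000 ≈ -0.100

-0.100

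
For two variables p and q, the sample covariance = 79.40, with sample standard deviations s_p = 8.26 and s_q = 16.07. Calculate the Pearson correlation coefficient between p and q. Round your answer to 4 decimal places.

r = Cov(p,q) / (s_p · s_q) = 79.40 / (8.26 × 16.07)
  = 79.40 / 132.7382 ≈ 0.5982

0.5982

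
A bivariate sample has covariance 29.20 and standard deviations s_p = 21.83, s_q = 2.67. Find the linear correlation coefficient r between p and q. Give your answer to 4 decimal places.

0.5010

r = Cov(p,q) / (s_p · s_q) = 29.20 / (21.83 × 2.67)
  = 29.20 / 58.2861 ≈ 0.5010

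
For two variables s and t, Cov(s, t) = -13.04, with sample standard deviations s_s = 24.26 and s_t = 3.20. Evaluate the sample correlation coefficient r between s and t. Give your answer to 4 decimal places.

-0.1680

r = Cov(s,t) / (s_s · s_t) = -13.04 / (24.26 × 3.20)
  = -13.04 / 77.6320 ≈ -0.1680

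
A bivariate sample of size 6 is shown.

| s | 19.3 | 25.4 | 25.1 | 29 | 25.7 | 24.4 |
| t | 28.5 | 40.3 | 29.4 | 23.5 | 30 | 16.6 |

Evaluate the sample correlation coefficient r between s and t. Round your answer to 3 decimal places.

n = 6, Σs = 148.9, Σt = 168.3, Σs² = 3744.51, Σt² = 5028.51, Σst = 4169.15
nΣst − ΣsΣt = 25014.9 − 25059.87 = -44.97
nΣs² − (Σs)² = 22467.06 − 22171.21 = 295.85; nΣt² − (Σt)² = 30171.06 − 28324.89 = 1846.17
r = -44.97 / √(295.85 × 1846.17) = -44.97 / 739.0463 ≈ -0.061

-0.061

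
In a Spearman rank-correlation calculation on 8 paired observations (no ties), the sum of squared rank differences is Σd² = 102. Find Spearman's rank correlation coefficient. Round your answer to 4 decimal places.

-0.2143

ρ = 1 − 6Σd² / [n(n²−1)] = 1 − 6×102 / (8×63)
  = 1 − 612/504 = 1 − 1.21429 ≈ -0.2143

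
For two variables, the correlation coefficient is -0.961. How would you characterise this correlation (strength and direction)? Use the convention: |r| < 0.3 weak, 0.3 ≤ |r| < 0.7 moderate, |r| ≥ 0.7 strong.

r = -0.961 < 0 so the relationship is negative.
|r| = 0.961, which falls in the strong range.

strong negative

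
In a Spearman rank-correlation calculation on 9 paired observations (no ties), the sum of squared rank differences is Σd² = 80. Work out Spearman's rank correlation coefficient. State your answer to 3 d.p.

0.333

ρ = 1 − 6Σd² / [n(n²−1)] = 1 − 6×80 / (9×80)
  = 1 − 480/720 = 1 − 0.6667 ≈ 0.333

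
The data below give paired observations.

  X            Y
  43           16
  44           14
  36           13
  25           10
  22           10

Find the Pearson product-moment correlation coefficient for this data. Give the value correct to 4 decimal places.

n = 5, ΣX = 170, ΣY = 63, ΣX² = 6190, ΣY² = 821, ΣXY = 2242
nΣXY − ΣXΣY = 11210 − 10710 = 500
nΣX² − (ΣX)² = 30950 − 28900 = 2050; nΣY² − (ΣY)² = 4105 − 3969 = 136
r = 500 / √(2050 × 136) = 500 / 528.0152 ≈ 0.9469

0.9469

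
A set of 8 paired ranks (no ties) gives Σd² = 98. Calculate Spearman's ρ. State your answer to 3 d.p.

-0.167

ρ = 1 − 6Σd² / [n(n²−1)] = 1 − 6×98 / (8×63)
  = 1 − 588/504 = 1 − 1.1667 ≈ -0.167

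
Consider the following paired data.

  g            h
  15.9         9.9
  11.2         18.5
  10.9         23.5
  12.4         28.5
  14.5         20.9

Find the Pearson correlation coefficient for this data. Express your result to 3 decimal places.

-0.634

n = 5, Σg = 64.9, Σh = 101.3, Σg² = 861.07, Σh² = 2241.57, Σgh = 1277.21
nΣgh − ΣgΣh = 6386.05 − 6574.37 = -188.32
nΣg² − (Σg)² = 4305.35 − 4212.01 = 93.34; nΣh² − (Σh)² = 11207.85 − 10261.69 = 946.16
r = -188.32 / √(93.34 × 946.16) = -188.32 / 297.1777 ≈ -0.634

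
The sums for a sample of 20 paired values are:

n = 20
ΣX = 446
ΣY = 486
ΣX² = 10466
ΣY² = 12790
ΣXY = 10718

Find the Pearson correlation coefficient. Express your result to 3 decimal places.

r = (nΣXY − ΣXΣY) / √[(nΣX² − (ΣX)²)(nΣY² − (ΣY)²)]
Numerator: 20×10718 − 446×486 = -2396
Denominator: √[(209320 − 198916)(255800 − 236196)] = √[10404 × 19604] = 14281.4571
r = -2396 / 14281.4571 ≈ -0.168

-0.168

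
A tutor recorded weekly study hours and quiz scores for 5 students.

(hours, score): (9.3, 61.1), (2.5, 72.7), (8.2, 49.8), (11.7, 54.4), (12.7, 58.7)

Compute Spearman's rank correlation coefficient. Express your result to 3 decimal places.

-0.300

Rank hours: 3, 1, 2, 4, 5
Rank score: 4, 5, 1, 2, 3
d = rank(hours) − rank(score): -1, -4, 1, 2, 2; Σd² = 26
ρ = 1 − 6Σd² / [n(n²−1)] = 1 − 6×26 / (5×24) = 1 − 156/120 ≈ -0.300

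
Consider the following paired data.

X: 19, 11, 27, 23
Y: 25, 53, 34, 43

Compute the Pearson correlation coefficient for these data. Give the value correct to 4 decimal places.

-0.5485

n = 4, ΣX = 80, ΣY = 155, ΣX² = 1740, ΣY² = 6439, ΣXY = 2965
nΣXY − ΣXΣY = 11860 − 12400 = -540
nΣX² − (ΣX)² = 6960 − 6400 = 560; nΣY² − (ΣY)² = 25756 − 24025 = 1731
r = -540 / √(560 × 1731) = -540 / 984.5608 ≈ -0.5485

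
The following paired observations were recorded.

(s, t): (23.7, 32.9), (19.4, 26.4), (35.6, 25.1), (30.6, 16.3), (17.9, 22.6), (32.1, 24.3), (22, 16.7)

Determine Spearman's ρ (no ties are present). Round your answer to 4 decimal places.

Rank s: 4, 2, 7, 5, 1, 6, 3
Rank t: 7, 6, 5, 1, 3, 4, 2
d = rank(s) − rank(t): -3, -4, 2, 4, -2, 2, 1; Σd² = 54
ρ = 1 − 6Σd² / [n(n²−1)] = 1 − 6×54 / (7×48) = 1 − 324/336 ≈ 0.0357

0.0357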